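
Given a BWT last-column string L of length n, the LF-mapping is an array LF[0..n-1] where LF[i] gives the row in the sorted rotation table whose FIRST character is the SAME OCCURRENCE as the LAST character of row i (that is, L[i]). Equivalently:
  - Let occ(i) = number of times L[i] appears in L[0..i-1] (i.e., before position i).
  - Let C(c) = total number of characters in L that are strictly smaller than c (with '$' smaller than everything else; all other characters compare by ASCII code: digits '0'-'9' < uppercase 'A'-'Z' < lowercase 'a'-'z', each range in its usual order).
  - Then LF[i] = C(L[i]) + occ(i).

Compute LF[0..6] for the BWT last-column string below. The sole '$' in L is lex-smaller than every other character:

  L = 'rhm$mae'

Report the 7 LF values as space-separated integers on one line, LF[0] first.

Char counts: '$':1, 'a':1, 'e':1, 'h':1, 'm':2, 'r':1
C (first-col start): C('$')=0, C('a')=1, C('e')=2, C('h')=3, C('m')=4, C('r')=6
L[0]='r': occ=0, LF[0]=C('r')+0=6+0=6
L[1]='h': occ=0, LF[1]=C('h')+0=3+0=3
L[2]='m': occ=0, LF[2]=C('m')+0=4+0=4
L[3]='$': occ=0, LF[3]=C('$')+0=0+0=0
L[4]='m': occ=1, LF[4]=C('m')+1=4+1=5
L[5]='a': occ=0, LF[5]=C('a')+0=1+0=1
L[6]='e': occ=0, LF[6]=C('e')+0=2+0=2

Answer: 6 3 4 0 5 1 2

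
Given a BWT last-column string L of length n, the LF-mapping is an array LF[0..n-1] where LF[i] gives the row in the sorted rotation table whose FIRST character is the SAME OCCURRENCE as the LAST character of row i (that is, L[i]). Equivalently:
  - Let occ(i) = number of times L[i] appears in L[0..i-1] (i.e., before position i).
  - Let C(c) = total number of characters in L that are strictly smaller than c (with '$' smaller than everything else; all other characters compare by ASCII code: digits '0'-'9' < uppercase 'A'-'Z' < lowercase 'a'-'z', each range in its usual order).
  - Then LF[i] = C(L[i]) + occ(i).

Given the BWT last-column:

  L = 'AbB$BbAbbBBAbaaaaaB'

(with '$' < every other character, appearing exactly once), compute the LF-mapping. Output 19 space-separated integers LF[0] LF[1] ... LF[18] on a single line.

Char counts: '$':1, 'A':3, 'B':5, 'a':5, 'b':5
C (first-col start): C('$')=0, C('A')=1, C('B')=4, C('a')=9, C('b')=14
L[0]='A': occ=0, LF[0]=C('A')+0=1+0=1
L[1]='b': occ=0, LF[1]=C('b')+0=14+0=14
L[2]='B': occ=0, LF[2]=C('B')+0=4+0=4
L[3]='$': occ=0, LF[3]=C('$')+0=0+0=0
L[4]='B': occ=1, LF[4]=C('B')+1=4+1=5
L[5]='b': occ=1, LF[5]=C('b')+1=14+1=15
L[6]='A': occ=1, LF[6]=C('A')+1=1+1=2
L[7]='b': occ=2, LF[7]=C('b')+2=14+2=16
L[8]='b': occ=3, LF[8]=C('b')+3=14+3=17
L[9]='B': occ=2, LF[9]=C('B')+2=4+2=6
L[10]='B': occ=3, LF[10]=C('B')+3=4+3=7
L[11]='A': occ=2, LF[11]=C('A')+2=1+2=3
L[12]='b': occ=4, LF[12]=C('b')+4=14+4=18
L[13]='a': occ=0, LF[13]=C('a')+0=9+0=9
L[14]='a': occ=1, LF[14]=C('a')+1=9+1=10
L[15]='a': occ=2, LF[15]=C('a')+2=9+2=11
L[16]='a': occ=3, LF[16]=C('a')+3=9+3=12
L[17]='a': occ=4, LF[17]=C('a')+4=9+4=13
L[18]='B': occ=4, LF[18]=C('B')+4=4+4=8

Answer: 1 14 4 0 5 15 2 16 17 6 7 3 18 9 10 11 12 13 8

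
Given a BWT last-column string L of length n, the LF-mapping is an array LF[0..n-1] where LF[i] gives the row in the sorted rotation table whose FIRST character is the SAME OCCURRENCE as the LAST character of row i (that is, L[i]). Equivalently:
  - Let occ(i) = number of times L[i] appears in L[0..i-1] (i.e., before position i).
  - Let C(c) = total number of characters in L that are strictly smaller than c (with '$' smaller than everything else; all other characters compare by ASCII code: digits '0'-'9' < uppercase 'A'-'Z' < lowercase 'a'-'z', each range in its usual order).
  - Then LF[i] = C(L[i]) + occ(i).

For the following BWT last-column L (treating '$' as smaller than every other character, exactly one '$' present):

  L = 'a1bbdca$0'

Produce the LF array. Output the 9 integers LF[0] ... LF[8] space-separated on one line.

Char counts: '$':1, '0':1, '1':1, 'a':2, 'b':2, 'c':1, 'd':1
C (first-col start): C('$')=0, C('0')=1, C('1')=2, C('a')=3, C('b')=5, C('c')=7, C('d')=8
L[0]='a': occ=0, LF[0]=C('a')+0=3+0=3
L[1]='1': occ=0, LF[1]=C('1')+0=2+0=2
L[2]='b': occ=0, LF[2]=C('b')+0=5+0=5
L[3]='b': occ=1, LF[3]=C('b')+1=5+1=6
L[4]='d': occ=0, LF[4]=C('d')+0=8+0=8
L[5]='c': occ=0, LF[5]=C('c')+0=7+0=7
L[6]='a': occ=1, LF[6]=C('a')+1=3+1=4
L[7]='$': occ=0, LF[7]=C('$')+0=0+0=0
L[8]='0': occ=0, LF[8]=C('0')+0=1+0=1

Answer: 3 2 5 6 8 7 4 0 1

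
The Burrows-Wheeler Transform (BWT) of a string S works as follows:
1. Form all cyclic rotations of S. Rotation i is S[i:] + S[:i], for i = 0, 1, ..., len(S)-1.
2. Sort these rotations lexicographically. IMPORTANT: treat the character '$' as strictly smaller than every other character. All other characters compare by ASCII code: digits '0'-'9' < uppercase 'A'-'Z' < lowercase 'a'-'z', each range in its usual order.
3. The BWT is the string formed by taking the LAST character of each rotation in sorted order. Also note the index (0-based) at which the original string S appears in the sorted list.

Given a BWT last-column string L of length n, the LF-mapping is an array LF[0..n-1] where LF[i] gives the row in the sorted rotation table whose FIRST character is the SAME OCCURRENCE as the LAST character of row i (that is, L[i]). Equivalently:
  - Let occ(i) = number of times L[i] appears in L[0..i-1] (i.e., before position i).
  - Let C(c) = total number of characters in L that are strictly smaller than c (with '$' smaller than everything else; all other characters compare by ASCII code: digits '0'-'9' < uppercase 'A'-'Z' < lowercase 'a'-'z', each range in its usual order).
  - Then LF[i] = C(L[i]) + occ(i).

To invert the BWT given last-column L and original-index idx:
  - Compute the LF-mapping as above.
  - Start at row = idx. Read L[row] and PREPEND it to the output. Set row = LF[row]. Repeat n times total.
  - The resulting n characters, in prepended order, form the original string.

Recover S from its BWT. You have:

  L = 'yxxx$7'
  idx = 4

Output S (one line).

Answer: xxx7y$

Derivation:
LF mapping: 5 2 3 4 0 1
Walk LF starting at row 4, prepending L[row]:
  step 1: row=4, L[4]='$', prepend. Next row=LF[4]=0
  step 2: row=0, L[0]='y', prepend. Next row=LF[0]=5
  step 3: row=5, L[5]='7', prepend. Next row=LF[5]=1
  step 4: row=1, L[1]='x', prepend. Next row=LF[1]=2
  step 5: row=2, L[2]='x', prepend. Next row=LF[2]=3
  step 6: row=3, L[3]='x', prepend. Next row=LF[3]=4
Reversed output: xxx7y$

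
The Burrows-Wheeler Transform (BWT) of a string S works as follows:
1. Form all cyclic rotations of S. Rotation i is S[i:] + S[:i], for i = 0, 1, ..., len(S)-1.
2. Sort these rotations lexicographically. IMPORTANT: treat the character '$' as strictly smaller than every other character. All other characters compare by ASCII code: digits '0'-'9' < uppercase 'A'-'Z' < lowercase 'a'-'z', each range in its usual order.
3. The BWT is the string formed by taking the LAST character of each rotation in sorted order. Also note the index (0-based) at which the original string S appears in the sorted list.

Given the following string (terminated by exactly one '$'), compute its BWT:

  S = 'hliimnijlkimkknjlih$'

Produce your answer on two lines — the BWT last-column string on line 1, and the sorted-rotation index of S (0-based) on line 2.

Answer: hi$llnkinilmkjhjiimk
2

Derivation:
All 20 rotations (rotation i = S[i:]+S[:i]):
  rot[0] = hliimnijlkimkknjlih$
  rot[1] = liimnijlkimkknjlih$h
  rot[2] = iimnijlkimkknjlih$hl
  rot[3] = imnijlkimkknjlih$hli
  rot[4] = mnijlkimkknjlih$hlii
  rot[5] = nijlkimkknjlih$hliim
  rot[6] = ijlkimkknjlih$hliimn
  rot[7] = jlkimkknjlih$hliimni
  rot[8] = lkimkknjlih$hliimnij
  rot[9] = kimkknjlih$hliimnijl
  rot[10] = imkknjlih$hliimnijlk
  rot[11] = mkknjlih$hliimnijlki
  rot[12] = kknjlih$hliimnijlkim
  rot[13] = knjlih$hliimnijlkimk
  rot[14] = njlih$hliimnijlkimkk
  rot[15] = jlih$hliimnijlkimkkn
  rot[16] = lih$hliimnijlkimkknj
  rot[17] = ih$hliimnijlkimkknjl
  rot[18] = h$hliimnijlkimkknjli
  rot[19] = $hliimnijlkimkknjlih
Sorted (with $ < everything):
  sorted[0] = $hliimnijlkimkknjlih  (last char: 'h')
  sorted[1] = h$hliimnijlkimkknjli  (last char: 'i')
  sorted[2] = hliimnijlkimkknjlih$  (last char: '$')
  sorted[3] = ih$hliimnijlkimkknjl  (last char: 'l')
  sorted[4] = iimnijlkimkknjlih$hl  (last char: 'l')
  sorted[5] = ijlkimkknjlih$hliimn  (last char: 'n')
  sorted[6] = imkknjlih$hliimnijlk  (last char: 'k')
  sorted[7] = imnijlkimkknjlih$hli  (last char: 'i')
  sorted[8] = jlih$hliimnijlkimkkn  (last char: 'n')
  sorted[9] = jlkimkknjlih$hliimni  (last char: 'i')
  sorted[10] = kimkknjlih$hliimnijl  (last char: 'l')
  sorted[11] = kknjlih$hliimnijlkim  (last char: 'm')
  sorted[12] = knjlih$hliimnijlkimk  (last char: 'k')
  sorted[13] = lih$hliimnijlkimkknj  (last char: 'j')
  sorted[14] = liimnijlkimkknjlih$h  (last char: 'h')
  sorted[15] = lkimkknjlih$hliimnij  (last char: 'j')
  sorted[16] = mkknjlih$hliimnijlki  (last char: 'i')
  sorted[17] = mnijlkimkknjlih$hlii  (last char: 'i')
  sorted[18] = nijlkimkknjlih$hliim  (last char: 'm')
  sorted[19] = njlih$hliimnijlkimkk  (last char: 'k')
Last column: hi$llnkinilmkjhjiimk
Original string S is at sorted index 2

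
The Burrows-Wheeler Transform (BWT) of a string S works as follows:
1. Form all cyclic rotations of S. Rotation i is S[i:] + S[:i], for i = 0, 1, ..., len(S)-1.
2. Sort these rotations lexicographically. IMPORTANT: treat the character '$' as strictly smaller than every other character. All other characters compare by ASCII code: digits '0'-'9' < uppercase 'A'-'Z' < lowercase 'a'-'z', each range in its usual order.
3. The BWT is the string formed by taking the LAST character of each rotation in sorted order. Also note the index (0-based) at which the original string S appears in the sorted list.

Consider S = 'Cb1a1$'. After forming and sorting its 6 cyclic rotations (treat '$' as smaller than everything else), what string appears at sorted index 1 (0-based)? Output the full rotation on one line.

Answer: 1$Cb1a

Derivation:
All 6 rotations (rotation i = S[i:]+S[:i]):
  rot[0] = Cb1a1$
  rot[1] = b1a1$C
  rot[2] = 1a1$Cb
  rot[3] = a1$Cb1
  rot[4] = 1$Cb1a
  rot[5] = $Cb1a1
Sorted (with $ < everything):
  sorted[0] = $Cb1a1
  sorted[1] = 1$Cb1a
  sorted[2] = 1a1$Cb
  sorted[3] = Cb1a1$
  sorted[4] = a1$Cb1
  sorted[5] = b1a1$C
sorted[1] = 1$Cb1a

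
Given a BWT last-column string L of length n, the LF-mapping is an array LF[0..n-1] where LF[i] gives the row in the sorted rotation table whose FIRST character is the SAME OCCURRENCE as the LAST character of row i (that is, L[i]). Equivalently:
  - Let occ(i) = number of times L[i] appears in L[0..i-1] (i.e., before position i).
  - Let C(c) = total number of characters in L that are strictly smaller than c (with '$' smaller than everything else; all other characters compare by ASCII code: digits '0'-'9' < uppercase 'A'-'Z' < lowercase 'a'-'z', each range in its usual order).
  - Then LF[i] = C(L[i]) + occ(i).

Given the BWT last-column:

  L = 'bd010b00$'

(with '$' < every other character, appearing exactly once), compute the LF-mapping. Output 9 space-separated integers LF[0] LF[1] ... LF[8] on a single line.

Char counts: '$':1, '0':4, '1':1, 'b':2, 'd':1
C (first-col start): C('$')=0, C('0')=1, C('1')=5, C('b')=6, C('d')=8
L[0]='b': occ=0, LF[0]=C('b')+0=6+0=6
L[1]='d': occ=0, LF[1]=C('d')+0=8+0=8
L[2]='0': occ=0, LF[2]=C('0')+0=1+0=1
L[3]='1': occ=0, LF[3]=C('1')+0=5+0=5
L[4]='0': occ=1, LF[4]=C('0')+1=1+1=2
L[5]='b': occ=1, LF[5]=C('b')+1=6+1=7
L[6]='0': occ=2, LF[6]=C('0')+2=1+2=3
L[7]='0': occ=3, LF[7]=C('0')+3=1+3=4
L[8]='$': occ=0, LF[8]=C('$')+0=0+0=0

Answer: 6 8 1 5 2 7 3 4 0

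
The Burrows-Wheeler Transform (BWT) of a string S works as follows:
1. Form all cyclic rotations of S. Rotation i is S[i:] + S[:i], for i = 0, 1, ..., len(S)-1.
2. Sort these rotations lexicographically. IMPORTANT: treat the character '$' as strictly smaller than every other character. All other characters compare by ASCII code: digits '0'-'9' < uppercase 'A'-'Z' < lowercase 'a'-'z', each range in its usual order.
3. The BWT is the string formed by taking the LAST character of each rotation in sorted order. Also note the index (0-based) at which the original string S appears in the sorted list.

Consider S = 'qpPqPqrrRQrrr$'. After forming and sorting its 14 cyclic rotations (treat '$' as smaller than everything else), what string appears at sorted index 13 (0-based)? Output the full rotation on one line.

Answer: rrr$qpPqPqrrRQ

Derivation:
All 14 rotations (rotation i = S[i:]+S[:i]):
  rot[0] = qpPqPqrrRQrrr$
  rot[1] = pPqPqrrRQrrr$q
  rot[2] = PqPqrrRQrrr$qp
  rot[3] = qPqrrRQrrr$qpP
  rot[4] = PqrrRQrrr$qpPq
  rot[5] = qrrRQrrr$qpPqP
  rot[6] = rrRQrrr$qpPqPq
  rot[7] = rRQrrr$qpPqPqr
  rot[8] = RQrrr$qpPqPqrr
  rot[9] = Qrrr$qpPqPqrrR
  rot[10] = rrr$qpPqPqrrRQ
  rot[11] = rr$qpPqPqrrRQr
  rot[12] = r$qpPqPqrrRQrr
  rot[13] = $qpPqPqrrRQrrr
Sorted (with $ < everything):
  sorted[0] = $qpPqPqrrRQrrr
  sorted[1] = PqPqrrRQrrr$qp
  sorted[2] = PqrrRQrrr$qpPq
  sorted[3] = Qrrr$qpPqPqrrR
  sorted[4] = RQrrr$qpPqPqrr
  sorted[5] = pPqPqrrRQrrr$q
  sorted[6] = qPqrrRQrrr$qpP
  sorted[7] = qpPqPqrrRQrrr$
  sorted[8] = qrrRQrrr$qpPqP
  sorted[9] = r$qpPqPqrrRQrr
  sorted[10] = rRQrrr$qpPqPqr
  sorted[11] = rr$qpPqPqrrRQr
  sorted[12] = rrRQrrr$qpPqPq
  sorted[13] = rrr$qpPqPqrrRQ
sorted[13] = rrr$qpPqPqrrRQ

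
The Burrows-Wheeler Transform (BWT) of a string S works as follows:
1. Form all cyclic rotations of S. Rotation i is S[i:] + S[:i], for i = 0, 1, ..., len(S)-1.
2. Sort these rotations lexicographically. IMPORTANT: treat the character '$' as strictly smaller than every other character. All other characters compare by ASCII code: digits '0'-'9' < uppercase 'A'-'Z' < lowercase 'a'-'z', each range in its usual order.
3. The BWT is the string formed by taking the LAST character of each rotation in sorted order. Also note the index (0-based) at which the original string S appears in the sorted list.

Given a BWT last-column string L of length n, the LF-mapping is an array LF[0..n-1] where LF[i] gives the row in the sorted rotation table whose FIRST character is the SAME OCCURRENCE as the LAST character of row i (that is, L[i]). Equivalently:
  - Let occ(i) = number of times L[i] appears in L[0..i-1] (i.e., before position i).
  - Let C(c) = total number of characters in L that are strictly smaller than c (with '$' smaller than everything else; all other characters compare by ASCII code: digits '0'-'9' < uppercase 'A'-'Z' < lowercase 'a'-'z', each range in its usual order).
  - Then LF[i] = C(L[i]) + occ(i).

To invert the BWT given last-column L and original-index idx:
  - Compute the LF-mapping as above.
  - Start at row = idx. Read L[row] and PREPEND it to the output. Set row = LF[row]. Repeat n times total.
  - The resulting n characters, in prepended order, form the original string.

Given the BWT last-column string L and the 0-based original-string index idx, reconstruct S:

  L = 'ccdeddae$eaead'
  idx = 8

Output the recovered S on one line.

Answer: dcadaeaedeedc$

Derivation:
LF mapping: 4 5 6 10 7 8 1 11 0 12 2 13 3 9
Walk LF starting at row 8, prepending L[row]:
  step 1: row=8, L[8]='$', prepend. Next row=LF[8]=0
  step 2: row=0, L[0]='c', prepend. Next row=LF[0]=4
  step 3: row=4, L[4]='d', prepend. Next row=LF[4]=7
  step 4: row=7, L[7]='e', prepend. Next row=LF[7]=11
  step 5: row=11, L[11]='e', prepend. Next row=LF[11]=13
  step 6: row=13, L[13]='d', prepend. Next row=LF[13]=9
  step 7: row=9, L[9]='e', prepend. Next row=LF[9]=12
  step 8: row=12, L[12]='a', prepend. Next row=LF[12]=3
  step 9: row=3, L[3]='e', prepend. Next row=LF[3]=10
  step 10: row=10, L[10]='a', prepend. Next row=LF[10]=2
  step 11: row=2, L[2]='d', prepend. Next row=LF[2]=6
  step 12: row=6, L[6]='a', prepend. Next row=LF[6]=1
  step 13: row=1, L[1]='c', prepend. Next row=LF[1]=5
  step 14: row=5, L[5]='d', prepend. Next row=LF[5]=8
Reversed output: dcadaeaedeedc$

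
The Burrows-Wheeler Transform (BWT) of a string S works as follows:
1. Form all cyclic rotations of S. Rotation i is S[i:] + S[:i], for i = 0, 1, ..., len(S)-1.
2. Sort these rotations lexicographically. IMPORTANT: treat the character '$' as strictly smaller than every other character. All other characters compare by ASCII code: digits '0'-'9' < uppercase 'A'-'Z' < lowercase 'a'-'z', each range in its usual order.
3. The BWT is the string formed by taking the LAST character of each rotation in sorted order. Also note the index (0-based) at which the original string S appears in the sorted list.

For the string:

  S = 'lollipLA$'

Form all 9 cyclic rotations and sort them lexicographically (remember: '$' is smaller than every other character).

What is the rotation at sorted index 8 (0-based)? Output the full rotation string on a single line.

All 9 rotations (rotation i = S[i:]+S[:i]):
  rot[0] = lollipLA$
  rot[1] = ollipLA$l
  rot[2] = llipLA$lo
  rot[3] = lipLA$lol
  rot[4] = ipLA$loll
  rot[5] = pLA$lolli
  rot[6] = LA$lollip
  rot[7] = A$lollipL
  rot[8] = $lollipLA
Sorted (with $ < everything):
  sorted[0] = $lollipLA
  sorted[1] = A$lollipL
  sorted[2] = LA$lollip
  sorted[3] = ipLA$loll
  sorted[4] = lipLA$lol
  sorted[5] = llipLA$lo
  sorted[6] = lollipLA$
  sorted[7] = ollipLA$l
  sorted[8] = pLA$lolli
sorted[8] = pLA$lolli

Answer: pLA$lolli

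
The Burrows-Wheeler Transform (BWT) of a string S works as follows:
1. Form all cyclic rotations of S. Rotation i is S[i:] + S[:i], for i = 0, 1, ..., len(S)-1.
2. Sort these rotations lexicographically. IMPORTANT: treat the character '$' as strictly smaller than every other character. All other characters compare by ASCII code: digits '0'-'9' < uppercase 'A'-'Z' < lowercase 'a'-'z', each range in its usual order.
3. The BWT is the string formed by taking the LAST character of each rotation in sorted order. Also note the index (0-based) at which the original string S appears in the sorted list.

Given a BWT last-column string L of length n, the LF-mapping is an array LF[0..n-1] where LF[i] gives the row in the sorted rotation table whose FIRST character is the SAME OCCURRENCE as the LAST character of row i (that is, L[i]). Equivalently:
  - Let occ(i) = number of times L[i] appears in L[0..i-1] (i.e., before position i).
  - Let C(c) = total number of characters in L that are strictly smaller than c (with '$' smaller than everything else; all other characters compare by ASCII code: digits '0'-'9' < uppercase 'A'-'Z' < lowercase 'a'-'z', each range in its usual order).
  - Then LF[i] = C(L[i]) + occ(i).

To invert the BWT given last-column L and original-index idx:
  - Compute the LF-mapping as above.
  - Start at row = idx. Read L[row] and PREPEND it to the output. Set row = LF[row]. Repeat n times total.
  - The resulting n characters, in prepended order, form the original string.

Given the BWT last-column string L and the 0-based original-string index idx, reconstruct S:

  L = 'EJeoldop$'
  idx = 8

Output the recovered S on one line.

Answer: poodleJE$

Derivation:
LF mapping: 1 2 4 6 5 3 7 8 0
Walk LF starting at row 8, prepending L[row]:
  step 1: row=8, L[8]='$', prepend. Next row=LF[8]=0
  step 2: row=0, L[0]='E', prepend. Next row=LF[0]=1
  step 3: row=1, L[1]='J', prepend. Next row=LF[1]=2
  step 4: row=2, L[2]='e', prepend. Next row=LF[2]=4
  step 5: row=4, L[4]='l', prepend. Next row=LF[4]=5
  step 6: row=5, L[5]='d', prepend. Next row=LF[5]=3
  step 7: row=3, L[3]='o', prepend. Next row=LF[3]=6
  step 8: row=6, L[6]='o', prepend. Next row=LF[6]=7
  step 9: row=7, L[7]='p', prepend. Next row=LF[7]=8
Reversed output: poodleJE$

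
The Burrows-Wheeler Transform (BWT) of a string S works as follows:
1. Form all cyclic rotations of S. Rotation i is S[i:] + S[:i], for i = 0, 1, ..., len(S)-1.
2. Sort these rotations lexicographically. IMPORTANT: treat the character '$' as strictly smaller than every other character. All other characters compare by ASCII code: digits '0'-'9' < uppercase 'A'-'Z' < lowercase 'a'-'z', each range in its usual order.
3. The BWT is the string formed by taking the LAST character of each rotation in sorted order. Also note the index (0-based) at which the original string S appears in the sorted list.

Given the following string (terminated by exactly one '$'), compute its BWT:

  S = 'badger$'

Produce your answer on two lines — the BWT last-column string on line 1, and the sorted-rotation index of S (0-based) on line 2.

Answer: rb$agde
2

Derivation:
All 7 rotations (rotation i = S[i:]+S[:i]):
  rot[0] = badger$
  rot[1] = adger$b
  rot[2] = dger$ba
  rot[3] = ger$bad
  rot[4] = er$badg
  rot[5] = r$badge
  rot[6] = $badger
Sorted (with $ < everything):
  sorted[0] = $badger  (last char: 'r')
  sorted[1] = adger$b  (last char: 'b')
  sorted[2] = badger$  (last char: '$')
  sorted[3] = dger$ba  (last char: 'a')
  sorted[4] = er$badg  (last char: 'g')
  sorted[5] = ger$bad  (last char: 'd')
  sorted[6] = r$badge  (last char: 'e')
Last column: rb$agde
Original string S is at sorted index 2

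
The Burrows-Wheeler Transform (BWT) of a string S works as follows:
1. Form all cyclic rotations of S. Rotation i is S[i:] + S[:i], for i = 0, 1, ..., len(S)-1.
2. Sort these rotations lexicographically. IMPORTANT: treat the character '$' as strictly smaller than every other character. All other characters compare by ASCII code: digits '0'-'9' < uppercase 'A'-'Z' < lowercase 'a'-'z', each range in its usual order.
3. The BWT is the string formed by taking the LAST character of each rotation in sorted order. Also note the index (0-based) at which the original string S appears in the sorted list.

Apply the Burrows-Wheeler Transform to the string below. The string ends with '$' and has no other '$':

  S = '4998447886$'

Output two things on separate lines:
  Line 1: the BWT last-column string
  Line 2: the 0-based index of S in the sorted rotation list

Answer: 684$8498794
3

Derivation:
All 11 rotations (rotation i = S[i:]+S[:i]):
  rot[0] = 4998447886$
  rot[1] = 998447886$4
  rot[2] = 98447886$49
  rot[3] = 8447886$499
  rot[4] = 447886$4998
  rot[5] = 47886$49984
  rot[6] = 7886$499844
  rot[7] = 886$4998447
  rot[8] = 86$49984478
  rot[9] = 6$499844788
  rot[10] = $4998447886
Sorted (with $ < everything):
  sorted[0] = $4998447886  (last char: '6')
  sorted[1] = 447886$4998  (last char: '8')
  sorted[2] = 47886$49984  (last char: '4')
  sorted[3] = 4998447886$  (last char: '$')
  sorted[4] = 6$499844788  (last char: '8')
  sorted[5] = 7886$499844  (last char: '4')
  sorted[6] = 8447886$499  (last char: '9')
  sorted[7] = 86$49984478  (last char: '8')
  sorted[8] = 886$4998447  (last char: '7')
  sorted[9] = 98447886$49  (last char: '9')
  sorted[10] = 998447886$4  (last char: '4')
Last column: 684$8498794
Original string S is at sorted index 3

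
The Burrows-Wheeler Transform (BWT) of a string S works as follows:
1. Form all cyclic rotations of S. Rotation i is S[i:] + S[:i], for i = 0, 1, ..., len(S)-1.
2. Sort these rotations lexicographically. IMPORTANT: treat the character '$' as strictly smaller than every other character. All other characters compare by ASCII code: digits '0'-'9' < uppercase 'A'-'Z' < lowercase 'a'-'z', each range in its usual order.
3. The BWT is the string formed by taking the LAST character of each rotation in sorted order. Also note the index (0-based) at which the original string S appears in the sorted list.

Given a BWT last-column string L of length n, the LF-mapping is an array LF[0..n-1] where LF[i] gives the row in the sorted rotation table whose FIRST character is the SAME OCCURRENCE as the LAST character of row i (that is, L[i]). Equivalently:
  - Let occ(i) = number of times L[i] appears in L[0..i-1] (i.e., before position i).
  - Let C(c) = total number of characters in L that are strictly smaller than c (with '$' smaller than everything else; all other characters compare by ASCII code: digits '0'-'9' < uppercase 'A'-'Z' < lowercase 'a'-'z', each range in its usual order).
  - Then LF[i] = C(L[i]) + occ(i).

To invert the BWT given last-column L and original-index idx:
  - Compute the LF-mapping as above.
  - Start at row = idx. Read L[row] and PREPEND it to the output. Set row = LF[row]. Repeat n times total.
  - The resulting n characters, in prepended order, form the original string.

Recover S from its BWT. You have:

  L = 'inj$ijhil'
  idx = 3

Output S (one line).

Answer: iilnhjji$

Derivation:
LF mapping: 2 8 5 0 3 6 1 4 7
Walk LF starting at row 3, prepending L[row]:
  step 1: row=3, L[3]='$', prepend. Next row=LF[3]=0
  step 2: row=0, L[0]='i', prepend. Next row=LF[0]=2
  step 3: row=2, L[2]='j', prepend. Next row=LF[2]=5
  step 4: row=5, L[5]='j', prepend. Next row=LF[5]=6
  step 5: row=6, L[6]='h', prepend. Next row=LF[6]=1
  step 6: row=1, L[1]='n', prepend. Next row=LF[1]=8
  step 7: row=8, L[8]='l', prepend. Next row=LF[8]=7
  step 8: row=7, L[7]='i', prepend. Next row=LF[7]=4
  step 9: row=4, L[4]='i', prepend. Next row=LF[4]=3
Reversed output: iilnhjji$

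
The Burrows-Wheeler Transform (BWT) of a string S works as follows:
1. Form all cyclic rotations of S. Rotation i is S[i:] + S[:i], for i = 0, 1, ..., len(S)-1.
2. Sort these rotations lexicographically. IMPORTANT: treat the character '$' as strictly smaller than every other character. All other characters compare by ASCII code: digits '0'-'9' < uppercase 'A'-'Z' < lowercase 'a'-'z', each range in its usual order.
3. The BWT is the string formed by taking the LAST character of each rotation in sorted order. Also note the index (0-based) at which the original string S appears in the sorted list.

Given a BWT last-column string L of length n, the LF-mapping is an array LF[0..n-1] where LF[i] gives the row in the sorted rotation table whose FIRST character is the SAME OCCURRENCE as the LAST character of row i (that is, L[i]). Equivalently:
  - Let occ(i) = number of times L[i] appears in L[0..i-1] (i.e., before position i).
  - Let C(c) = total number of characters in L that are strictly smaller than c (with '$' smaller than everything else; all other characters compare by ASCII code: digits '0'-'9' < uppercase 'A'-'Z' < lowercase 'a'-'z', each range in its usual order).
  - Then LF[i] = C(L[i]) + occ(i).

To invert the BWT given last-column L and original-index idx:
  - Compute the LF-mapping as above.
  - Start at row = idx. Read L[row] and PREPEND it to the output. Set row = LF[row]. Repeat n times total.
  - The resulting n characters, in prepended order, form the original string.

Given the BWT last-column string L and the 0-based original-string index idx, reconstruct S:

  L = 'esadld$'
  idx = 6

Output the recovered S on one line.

Answer: saddle$

Derivation:
LF mapping: 4 6 1 2 5 3 0
Walk LF starting at row 6, prepending L[row]:
  step 1: row=6, L[6]='$', prepend. Next row=LF[6]=0
  step 2: row=0, L[0]='e', prepend. Next row=LF[0]=4
  step 3: row=4, L[4]='l', prepend. Next row=LF[4]=5
  step 4: row=5, L[5]='d', prepend. Next row=LF[5]=3
  step 5: row=3, L[3]='d', prepend. Next row=LF[3]=2
  step 6: row=2, L[2]='a', prepend. Next row=LF[2]=1
  step 7: row=1, L[1]='s', prepend. Next row=LF[1]=6
Reversed output: saddle$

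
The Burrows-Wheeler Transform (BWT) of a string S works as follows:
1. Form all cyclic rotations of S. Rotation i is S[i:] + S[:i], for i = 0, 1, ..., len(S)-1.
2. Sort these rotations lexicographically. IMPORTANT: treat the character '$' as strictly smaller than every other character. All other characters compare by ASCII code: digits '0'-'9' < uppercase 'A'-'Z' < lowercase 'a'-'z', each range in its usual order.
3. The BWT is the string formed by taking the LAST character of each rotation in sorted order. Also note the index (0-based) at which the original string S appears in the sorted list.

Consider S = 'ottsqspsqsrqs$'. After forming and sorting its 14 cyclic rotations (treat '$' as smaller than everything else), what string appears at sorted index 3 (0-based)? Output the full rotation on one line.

Answer: qs$ottsqspsqsr

Derivation:
All 14 rotations (rotation i = S[i:]+S[:i]):
  rot[0] = ottsqspsqsrqs$
  rot[1] = ttsqspsqsrqs$o
  rot[2] = tsqspsqsrqs$ot
  rot[3] = sqspsqsrqs$ott
  rot[4] = qspsqsrqs$otts
  rot[5] = spsqsrqs$ottsq
  rot[6] = psqsrqs$ottsqs
  rot[7] = sqsrqs$ottsqsp
  rot[8] = qsrqs$ottsqsps
  rot[9] = srqs$ottsqspsq
  rot[10] = rqs$ottsqspsqs
  rot[11] = qs$ottsqspsqsr
  rot[12] = s$ottsqspsqsrq
  rot[13] = $ottsqspsqsrqs
Sorted (with $ < everything):
  sorted[0] = $ottsqspsqsrqs
  sorted[1] = ottsqspsqsrqs$
  sorted[2] = psqsrqs$ottsqs
  sorted[3] = qs$ottsqspsqsr
  sorted[4] = qspsqsrqs$otts
  sorted[5] = qsrqs$ottsqsps
  sorted[6] = rqs$ottsqspsqs
  sorted[7] = s$ottsqspsqsrq
  sorted[8] = spsqsrqs$ottsq
  sorted[9] = sqspsqsrqs$ott
  sorted[10] = sqsrqs$ottsqsp
  sorted[11] = srqs$ottsqspsq
  sorted[12] = tsqspsqsrqs$ot
  sorted[13] = ttsqspsqsrqs$o
sorted[3] = qs$ottsqspsqsr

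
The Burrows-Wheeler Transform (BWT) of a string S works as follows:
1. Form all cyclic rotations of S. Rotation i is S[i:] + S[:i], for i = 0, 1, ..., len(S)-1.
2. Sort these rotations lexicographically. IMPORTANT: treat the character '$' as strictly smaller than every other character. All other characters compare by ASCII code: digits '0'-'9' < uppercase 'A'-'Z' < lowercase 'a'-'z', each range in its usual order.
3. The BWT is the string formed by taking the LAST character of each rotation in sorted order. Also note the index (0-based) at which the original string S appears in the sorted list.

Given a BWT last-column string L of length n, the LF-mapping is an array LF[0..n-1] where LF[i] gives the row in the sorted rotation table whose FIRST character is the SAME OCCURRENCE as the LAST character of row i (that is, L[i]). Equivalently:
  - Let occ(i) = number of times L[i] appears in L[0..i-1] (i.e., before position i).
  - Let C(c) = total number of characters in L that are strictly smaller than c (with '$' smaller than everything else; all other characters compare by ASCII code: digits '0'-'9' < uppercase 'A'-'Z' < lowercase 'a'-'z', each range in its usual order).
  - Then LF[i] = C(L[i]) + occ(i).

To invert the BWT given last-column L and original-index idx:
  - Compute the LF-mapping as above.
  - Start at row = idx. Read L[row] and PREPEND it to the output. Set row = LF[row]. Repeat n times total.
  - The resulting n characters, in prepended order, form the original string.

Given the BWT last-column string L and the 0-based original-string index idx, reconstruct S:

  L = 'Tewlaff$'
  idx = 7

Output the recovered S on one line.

LF mapping: 1 3 7 6 2 4 5 0
Walk LF starting at row 7, prepending L[row]:
  step 1: row=7, L[7]='$', prepend. Next row=LF[7]=0
  step 2: row=0, L[0]='T', prepend. Next row=LF[0]=1
  step 3: row=1, L[1]='e', prepend. Next row=LF[1]=3
  step 4: row=3, L[3]='l', prepend. Next row=LF[3]=6
  step 5: row=6, L[6]='f', prepend. Next row=LF[6]=5
  step 6: row=5, L[5]='f', prepend. Next row=LF[5]=4
  step 7: row=4, L[4]='a', prepend. Next row=LF[4]=2
  step 8: row=2, L[2]='w', prepend. Next row=LF[2]=7
Reversed output: waffleT$

Answer: waffleT$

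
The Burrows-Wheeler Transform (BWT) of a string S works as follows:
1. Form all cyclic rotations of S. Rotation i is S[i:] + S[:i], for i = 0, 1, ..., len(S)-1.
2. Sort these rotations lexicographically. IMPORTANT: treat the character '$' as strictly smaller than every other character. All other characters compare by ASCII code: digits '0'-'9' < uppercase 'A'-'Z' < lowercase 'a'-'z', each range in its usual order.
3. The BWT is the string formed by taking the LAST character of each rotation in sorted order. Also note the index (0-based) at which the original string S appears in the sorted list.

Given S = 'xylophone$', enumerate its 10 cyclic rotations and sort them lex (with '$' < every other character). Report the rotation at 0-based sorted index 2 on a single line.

Answer: hone$xylop

Derivation:
All 10 rotations (rotation i = S[i:]+S[:i]):
  rot[0] = xylophone$
  rot[1] = ylophone$x
  rot[2] = lophone$xy
  rot[3] = ophone$xyl
  rot[4] = phone$xylo
  rot[5] = hone$xylop
  rot[6] = one$xyloph
  rot[7] = ne$xylopho
  rot[8] = e$xylophon
  rot[9] = $xylophone
Sorted (with $ < everything):
  sorted[0] = $xylophone
  sorted[1] = e$xylophon
  sorted[2] = hone$xylop
  sorted[3] = lophone$xy
  sorted[4] = ne$xylopho
  sorted[5] = one$xyloph
  sorted[6] = ophone$xyl
  sorted[7] = phone$xylo
  sorted[8] = xylophone$
  sorted[9] = ylophone$x
sorted[2] = hone$xylop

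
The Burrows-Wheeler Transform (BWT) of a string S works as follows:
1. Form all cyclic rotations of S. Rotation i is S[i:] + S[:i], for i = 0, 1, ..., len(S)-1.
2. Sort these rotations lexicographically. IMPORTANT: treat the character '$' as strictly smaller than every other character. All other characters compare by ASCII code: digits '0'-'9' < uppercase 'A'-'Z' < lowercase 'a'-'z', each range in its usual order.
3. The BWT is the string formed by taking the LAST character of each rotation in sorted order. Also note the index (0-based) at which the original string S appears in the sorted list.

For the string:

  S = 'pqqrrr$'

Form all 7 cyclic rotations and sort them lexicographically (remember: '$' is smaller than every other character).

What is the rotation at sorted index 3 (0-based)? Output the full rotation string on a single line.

All 7 rotations (rotation i = S[i:]+S[:i]):
  rot[0] = pqqrrr$
  rot[1] = qqrrr$p
  rot[2] = qrrr$pq
  rot[3] = rrr$pqq
  rot[4] = rr$pqqr
  rot[5] = r$pqqrr
  rot[6] = $pqqrrr
Sorted (with $ < everything):
  sorted[0] = $pqqrrr
  sorted[1] = pqqrrr$
  sorted[2] = qqrrr$p
  sorted[3] = qrrr$pq
  sorted[4] = r$pqqrr
  sorted[5] = rr$pqqr
  sorted[6] = rrr$pqq
sorted[3] = qrrr$pq

Answer: qrrr$pq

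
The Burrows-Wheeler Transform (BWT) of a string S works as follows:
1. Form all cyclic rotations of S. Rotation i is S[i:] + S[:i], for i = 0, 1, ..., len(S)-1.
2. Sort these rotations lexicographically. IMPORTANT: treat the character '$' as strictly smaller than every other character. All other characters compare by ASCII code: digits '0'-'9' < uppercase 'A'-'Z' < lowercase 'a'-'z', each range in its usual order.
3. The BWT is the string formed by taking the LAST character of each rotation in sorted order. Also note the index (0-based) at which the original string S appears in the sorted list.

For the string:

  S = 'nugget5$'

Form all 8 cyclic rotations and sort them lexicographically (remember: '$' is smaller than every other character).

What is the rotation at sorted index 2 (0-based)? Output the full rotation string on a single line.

Answer: et5$nugg

Derivation:
All 8 rotations (rotation i = S[i:]+S[:i]):
  rot[0] = nugget5$
  rot[1] = ugget5$n
  rot[2] = gget5$nu
  rot[3] = get5$nug
  rot[4] = et5$nugg
  rot[5] = t5$nugge
  rot[6] = 5$nugget
  rot[7] = $nugget5
Sorted (with $ < everything):
  sorted[0] = $nugget5
  sorted[1] = 5$nugget
  sorted[2] = et5$nugg
  sorted[3] = get5$nug
  sorted[4] = gget5$nu
  sorted[5] = nugget5$
  sorted[6] = t5$nugge
  sorted[7] = ugget5$n
sorted[2] = et5$nugg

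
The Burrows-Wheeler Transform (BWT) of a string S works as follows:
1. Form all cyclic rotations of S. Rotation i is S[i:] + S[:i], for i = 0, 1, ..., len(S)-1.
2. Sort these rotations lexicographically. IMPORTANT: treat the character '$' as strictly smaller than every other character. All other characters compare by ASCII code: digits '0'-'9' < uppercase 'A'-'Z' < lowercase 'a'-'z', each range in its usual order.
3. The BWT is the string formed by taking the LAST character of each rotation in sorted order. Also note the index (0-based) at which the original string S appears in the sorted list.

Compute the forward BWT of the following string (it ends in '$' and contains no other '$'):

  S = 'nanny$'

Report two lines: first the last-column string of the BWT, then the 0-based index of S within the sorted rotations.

All 6 rotations (rotation i = S[i:]+S[:i]):
  rot[0] = nanny$
  rot[1] = anny$n
  rot[2] = nny$na
  rot[3] = ny$nan
  rot[4] = y$nann
  rot[5] = $nanny
Sorted (with $ < everything):
  sorted[0] = $nanny  (last char: 'y')
  sorted[1] = anny$n  (last char: 'n')
  sorted[2] = nanny$  (last char: '$')
  sorted[3] = nny$na  (last char: 'a')
  sorted[4] = ny$nan  (last char: 'n')
  sorted[5] = y$nann  (last char: 'n')
Last column: yn$ann
Original string S is at sorted index 2

Answer: yn$ann
2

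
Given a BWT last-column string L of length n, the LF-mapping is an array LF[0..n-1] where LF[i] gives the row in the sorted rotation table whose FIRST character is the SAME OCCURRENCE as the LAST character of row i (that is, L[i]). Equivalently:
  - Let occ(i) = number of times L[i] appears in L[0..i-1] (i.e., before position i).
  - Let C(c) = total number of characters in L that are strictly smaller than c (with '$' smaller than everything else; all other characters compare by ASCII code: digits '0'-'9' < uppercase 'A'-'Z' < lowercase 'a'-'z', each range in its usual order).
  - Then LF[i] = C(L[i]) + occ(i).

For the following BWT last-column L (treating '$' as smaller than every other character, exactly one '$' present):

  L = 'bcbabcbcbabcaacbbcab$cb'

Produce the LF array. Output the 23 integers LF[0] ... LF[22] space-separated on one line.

Answer: 6 16 7 1 8 17 9 18 10 2 11 19 3 4 20 12 13 21 5 14 0 22 15

Derivation:
Char counts: '$':1, 'a':5, 'b':10, 'c':7
C (first-col start): C('$')=0, C('a')=1, C('b')=6, C('c')=16
L[0]='b': occ=0, LF[0]=C('b')+0=6+0=6
L[1]='c': occ=0, LF[1]=C('c')+0=16+0=16
L[2]='b': occ=1, LF[2]=C('b')+1=6+1=7
L[3]='a': occ=0, LF[3]=C('a')+0=1+0=1
L[4]='b': occ=2, LF[4]=C('b')+2=6+2=8
L[5]='c': occ=1, LF[5]=C('c')+1=16+1=17
L[6]='b': occ=3, LF[6]=C('b')+3=6+3=9
L[7]='c': occ=2, LF[7]=C('c')+2=16+2=18
L[8]='b': occ=4, LF[8]=C('b')+4=6+4=10
L[9]='a': occ=1, LF[9]=C('a')+1=1+1=2
L[10]='b': occ=5, LF[10]=C('b')+5=6+5=11
L[11]='c': occ=3, LF[11]=C('c')+3=16+3=19
L[12]='a': occ=2, LF[12]=C('a')+2=1+2=3
L[13]='a': occ=3, LF[13]=C('a')+3=1+3=4
L[14]='c': occ=4, LF[14]=C('c')+4=16+4=20
L[15]='b': occ=6, LF[15]=C('b')+6=6+6=12
L[16]='b': occ=7, LF[16]=C('b')+7=6+7=13
L[17]='c': occ=5, LF[17]=C('c')+5=16+5=21
L[18]='a': occ=4, LF[18]=C('a')+4=1+4=5
L[19]='b': occ=8, LF[19]=C('b')+8=6+8=14
L[20]='$': occ=0, LF[20]=C('$')+0=0+0=0
L[21]='c': occ=6, LF[21]=C('c')+6=16+6=22
L[22]='b': occ=9, LF[22]=C('b')+9=6+9=15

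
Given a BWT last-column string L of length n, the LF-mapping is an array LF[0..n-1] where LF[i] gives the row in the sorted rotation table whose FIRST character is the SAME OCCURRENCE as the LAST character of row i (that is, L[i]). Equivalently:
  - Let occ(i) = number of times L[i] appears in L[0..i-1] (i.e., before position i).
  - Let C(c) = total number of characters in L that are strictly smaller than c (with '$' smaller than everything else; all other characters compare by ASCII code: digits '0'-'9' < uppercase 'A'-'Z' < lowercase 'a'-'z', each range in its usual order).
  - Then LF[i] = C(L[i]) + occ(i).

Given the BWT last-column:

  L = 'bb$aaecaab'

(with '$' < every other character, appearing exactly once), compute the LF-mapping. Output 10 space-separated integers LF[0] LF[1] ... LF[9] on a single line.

Answer: 5 6 0 1 2 9 8 3 4 7

Derivation:
Char counts: '$':1, 'a':4, 'b':3, 'c':1, 'e':1
C (first-col start): C('$')=0, C('a')=1, C('b')=5, C('c')=8, C('e')=9
L[0]='b': occ=0, LF[0]=C('b')+0=5+0=5
L[1]='b': occ=1, LF[1]=C('b')+1=5+1=6
L[2]='$': occ=0, LF[2]=C('$')+0=0+0=0
L[3]='a': occ=0, LF[3]=C('a')+0=1+0=1
L[4]='a': occ=1, LF[4]=C('a')+1=1+1=2
L[5]='e': occ=0, LF[5]=C('e')+0=9+0=9
L[6]='c': occ=0, LF[6]=C('c')+0=8+0=8
L[7]='a': occ=2, LF[7]=C('a')+2=1+2=3
L[8]='a': occ=3, LF[8]=C('a')+3=1+3=4
L[9]='b': occ=2, LF[9]=C('b')+2=5+2=7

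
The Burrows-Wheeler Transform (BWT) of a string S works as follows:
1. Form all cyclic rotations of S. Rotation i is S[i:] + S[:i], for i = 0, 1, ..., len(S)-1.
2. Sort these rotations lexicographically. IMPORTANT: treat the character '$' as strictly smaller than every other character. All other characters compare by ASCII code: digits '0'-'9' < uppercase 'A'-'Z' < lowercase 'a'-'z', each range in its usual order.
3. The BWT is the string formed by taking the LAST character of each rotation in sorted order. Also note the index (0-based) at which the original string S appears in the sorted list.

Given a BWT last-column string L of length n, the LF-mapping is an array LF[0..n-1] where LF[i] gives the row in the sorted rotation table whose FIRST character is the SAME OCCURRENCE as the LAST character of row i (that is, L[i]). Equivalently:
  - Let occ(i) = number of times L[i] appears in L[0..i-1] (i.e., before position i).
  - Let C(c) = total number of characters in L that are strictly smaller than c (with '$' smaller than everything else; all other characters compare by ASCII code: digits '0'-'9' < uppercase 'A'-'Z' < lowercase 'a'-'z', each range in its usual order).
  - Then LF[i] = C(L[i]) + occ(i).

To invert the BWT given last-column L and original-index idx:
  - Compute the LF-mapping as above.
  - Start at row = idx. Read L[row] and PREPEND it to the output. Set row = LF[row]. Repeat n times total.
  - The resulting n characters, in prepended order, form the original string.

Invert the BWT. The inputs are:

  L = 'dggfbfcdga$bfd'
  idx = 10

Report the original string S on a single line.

Answer: fgbcddgfbgafd$

Derivation:
LF mapping: 5 11 12 8 2 9 4 6 13 1 0 3 10 7
Walk LF starting at row 10, prepending L[row]:
  step 1: row=10, L[10]='$', prepend. Next row=LF[10]=0
  step 2: row=0, L[0]='d', prepend. Next row=LF[0]=5
  step 3: row=5, L[5]='f', prepend. Next row=LF[5]=9
  step 4: row=9, L[9]='a', prepend. Next row=LF[9]=1
  step 5: row=1, L[1]='g', prepend. Next row=LF[1]=11
  step 6: row=11, L[11]='b', prepend. Next row=LF[11]=3
  step 7: row=3, L[3]='f', prepend. Next row=LF[3]=8
  step 8: row=8, L[8]='g', prepend. Next row=LF[8]=13
  step 9: row=13, L[13]='d', prepend. Next row=LF[13]=7
  step 10: row=7, L[7]='d', prepend. Next row=LF[7]=6
  step 11: row=6, L[6]='c', prepend. Next row=LF[6]=4
  step 12: row=4, L[4]='b', prepend. Next row=LF[4]=2
  step 13: row=2, L[2]='g', prepend. Next row=LF[2]=12
  step 14: row=12, L[12]='f', prepend. Next row=LF[12]=10
Reversed output: fgbcddgfbgafd$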